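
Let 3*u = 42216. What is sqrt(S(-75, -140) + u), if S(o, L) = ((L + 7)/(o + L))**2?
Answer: 3*sqrt(72277321)/215 ≈ 118.63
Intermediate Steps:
u = 14072 (u = (1/3)*42216 = 14072)
S(o, L) = (7 + L)**2/(L + o)**2 (S(o, L) = ((7 + L)/(L + o))**2 = (7 + L)**2/(L + o)**2)
sqrt(S(-75, -140) + u) = sqrt((7 - 140)**2/(-140 - 75)**2 + 14072) = sqrt((-133)**2/(-215)**2 + 14072) = sqrt(17689*(1/46225) + 14072) = sqrt(17689/46225 + 14072) = sqrt(650495889/46225) = 3*sqrt(72277321)/215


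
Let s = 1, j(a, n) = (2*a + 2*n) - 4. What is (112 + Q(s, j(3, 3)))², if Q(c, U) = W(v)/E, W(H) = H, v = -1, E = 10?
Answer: 1252161/100 ≈ 12522.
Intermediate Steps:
j(a, n) = -4 + 2*a + 2*n
Q(c, U) = -⅒ (Q(c, U) = -1/10 = -1*⅒ = -⅒)
(112 + Q(s, j(3, 3)))² = (112 - ⅒)² = (1119/10)² = 1252161/100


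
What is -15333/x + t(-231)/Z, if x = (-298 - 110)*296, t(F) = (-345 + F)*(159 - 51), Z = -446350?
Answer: 2392770049/8984132800 ≈ 0.26633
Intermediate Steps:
t(F) = -37260 + 108*F (t(F) = (-345 + F)*108 = -37260 + 108*F)
x = -120768 (x = -408*296 = -120768)
-15333/x + t(-231)/Z = -15333/(-120768) + (-37260 + 108*(-231))/(-446350) = -15333*(-1/120768) + (-37260 - 24948)*(-1/446350) = 5111/40256 - 62208*(-1/446350) = 5111/40256 + 31104/223175 = 2392770049/8984132800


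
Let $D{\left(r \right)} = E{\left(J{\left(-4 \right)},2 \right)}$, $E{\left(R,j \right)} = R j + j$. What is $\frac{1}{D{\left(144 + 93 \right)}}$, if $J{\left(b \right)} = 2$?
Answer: $\frac{1}{6} \approx 0.16667$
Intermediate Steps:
$E{\left(R,j \right)} = j + R j$
$D{\left(r \right)} = 6$ ($D{\left(r \right)} = 2 \left(1 + 2\right) = 2 \cdot 3 = 6$)
$\frac{1}{D{\left(144 + 93 \right)}} = \frac{1}{6}$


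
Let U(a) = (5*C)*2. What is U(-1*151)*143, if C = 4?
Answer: 5720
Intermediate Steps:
U(a) = 40 (U(a) = (5*4)*2 = 20*2 = 40)
U(-1*151)*143 = 40*143 = 5720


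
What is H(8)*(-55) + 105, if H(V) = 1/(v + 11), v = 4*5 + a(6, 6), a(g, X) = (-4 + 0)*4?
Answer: 304/3 ≈ 101.33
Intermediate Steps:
a(g, X) = -16 (a(g, X) = -4*4 = -16)
v = 4 (v = 4*5 - 16 = 20 - 16 = 4)
H(V) = 1/15 (H(V) = 1/(4 + 11) = 1/15)
H(8)*(-55) + 105 = (1/15)*(-55) + 105 = -11/3 + 105 = 304/3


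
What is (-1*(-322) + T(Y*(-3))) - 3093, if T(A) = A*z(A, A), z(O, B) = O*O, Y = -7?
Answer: 6490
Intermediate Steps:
z(O, B) = O²
T(A) = A³ (T(A) = A*A² = A³)
(-1*(-322) + T(Y*(-3))) - 3093 = (-1*(-322) + (-7*(-3))³) - 3093 = (322 + 21³) - 3093 = (322 + 9261) - 3093 = 9583 - 3093 = 6490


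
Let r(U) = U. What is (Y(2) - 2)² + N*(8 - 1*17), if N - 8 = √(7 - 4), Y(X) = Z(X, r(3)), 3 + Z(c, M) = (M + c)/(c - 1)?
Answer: -72 - 9*√3 ≈ -87.589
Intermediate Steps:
Z(c, M) = -3 + (M + c)/(-1 + c) (Z(c, M) = -3 + (M + c)/(c - 1) = -3 + (M + c)/(-1 + c))
Y(X) = (6 - 2*X)/(-1 + X) (Y(X) = (3 + 3 - 2*X)/(-1 + X) = (6 - 2*X)/(-1 + X))
N = 8 + √3 (N = 8 + √(7 - 4) = 8 + √3 ≈ 9.7321)
(Y(2) - 2)² + N*(8 - 1*17) = (2*(3 - 1*2)/(-1 + 2) - 2)² + (8 + √3)*(8 - 1*17) = (2*(3 - 2)/1 - 2)² + (8 + √3)*(8 - 17) = (2*1*1 - 2)² + (8 + √3)*(-9) = (2 - 2)² + (-72 - 9*√3) = 0² + (-72 - 9*√3) = 0 + (-72 - 9*√3) = -72 - 9*√3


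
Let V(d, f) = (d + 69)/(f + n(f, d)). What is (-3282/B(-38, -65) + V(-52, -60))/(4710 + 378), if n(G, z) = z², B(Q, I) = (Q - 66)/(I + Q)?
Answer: -55861991/87442368 ≈ -0.63884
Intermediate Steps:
B(Q, I) = (-66 + Q)/(I + Q)
V(d, f) = (69 + d)/(f + d²) (V(d, f) = (d + 69)/(f + d²) = (69 + d)/(f + d²))
(-3282/B(-38, -65) + V(-52, -60))/(4710 + 378) = (-3282*(-65 - 38)/(-66 - 38) + (69 - 52)/(-60 + (-52)²))/(4710 + 378) = (-3282/(-104/(-103)) + 17/(-60 + 2704))/5088 = (-3282/((-1/103*(-104))) + 17/2644)*(1/5088) = (-3282/104/103 + (1/2644)*17)*(1/5088) = (-3282*103/104 + 17/2644)*(1/5088) = (-169023/52 + 17/2644)*(1/5088) = -55861991/17186*1/5088 = -55861991/87442368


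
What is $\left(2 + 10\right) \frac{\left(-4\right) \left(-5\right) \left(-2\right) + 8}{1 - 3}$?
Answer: $192$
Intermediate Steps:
$\left(2 + 10\right) \frac{\left(-4\right) \left(-5\right) \left(-2\right) + 8}{1 - 3} = 12 \frac{20 \left(-2\right) + 8}{-2} = 12 \left(-40 + 8\right) \left(- \frac{1}{2}\right) = 12 \left(\left(-32\right) \left(- \frac{1}{2}\right)\right) = 12 \cdot 16 = 192$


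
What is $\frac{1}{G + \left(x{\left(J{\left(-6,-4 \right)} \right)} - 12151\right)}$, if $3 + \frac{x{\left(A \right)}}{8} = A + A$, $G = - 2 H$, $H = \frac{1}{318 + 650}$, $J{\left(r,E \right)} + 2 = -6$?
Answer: $- \frac{484}{5954653} \approx -8.1281 \cdot 10^{-5}$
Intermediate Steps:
$J{\left(r,E \right)} = -8$ ($J{\left(r,E \right)} = -2 - 6 = -8$)
$H = \frac{1}{968} \approx 0.0010331$
$G = - \frac{1}{484}$ ($G = \left(-2\right) \frac{1}{968} = - \frac{1}{484} \approx -0.0020661$)
$x{\left(A \right)} = -24 + 16 A$ ($x{\left(A \right)} = -24 + 8 \left(A + A\right) = -24 + 8 \cdot 2 A = -24 + 16 A$)
$\frac{1}{G + \left(x{\left(J{\left(-6,-4 \right)} \right)} - 12151\right)} = \frac{1}{- \frac{1}{484} + \left(\left(-24 + 16 \left(-8\right)\right) - 12151\right)} = \frac{1}{- \frac{1}{484} - 12303} = \frac{1}{- \frac{5954653}{484}} = - \frac{484}{5954653}$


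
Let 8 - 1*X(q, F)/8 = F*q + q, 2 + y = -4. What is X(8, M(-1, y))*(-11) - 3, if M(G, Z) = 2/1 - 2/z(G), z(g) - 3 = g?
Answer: 701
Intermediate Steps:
y = -6 (y = -2 - 4 = -6)
z(g) = 3 + g
M(G, Z) = 2 - 2/(3 + G) (M(G, Z) = 2/1 - 2/(3 + G) = 2*1 - 2/(3 + G) = 2 - 2/(3 + G))
X(q, F) = 64 - 8*q - 8*F*q (X(q, F) = 64 - 8*(F*q + q) = 64 - 8*(q + F*q) = 64 + (-8*q - 8*F*q) = 64 - 8*q - 8*F*q)
X(8, M(-1, y))*(-11) - 3 = (64 - 8*8 - 8*2*(2 - 1)/(3 - 1)*8)*(-11) - 3 = (64 - 64 - 8*2*1/2*8)*(-11) - 3 = (64 - 64 - 8*2*(1/2)*1*8)*(-11) - 3 = (64 - 64 - 8*1*8)*(-11) - 3 = (64 - 64 - 64)*(-11) - 3 = -64*(-11) - 3 = 704 - 3 = 701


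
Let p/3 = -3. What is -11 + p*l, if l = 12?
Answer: -119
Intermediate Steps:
p = -9 (p = 3*(-3) = -9)
-11 + p*l = -11 - 9*12 = -11 - 108 = -119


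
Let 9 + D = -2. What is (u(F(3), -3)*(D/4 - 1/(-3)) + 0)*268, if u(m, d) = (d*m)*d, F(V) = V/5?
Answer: -17487/5 ≈ -3497.4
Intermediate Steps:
D = -11 (D = -9 - 2 = -11)
F(V) = V/5 (F(V) = V*(⅕) = V/5)
u(m, d) = m*d²
(u(F(3), -3)*(D/4 - 1/(-3)) + 0)*268 = ((((⅕)*3)*(-3)²)*(-11/4 - 1/(-3)) + 0)*268 = (((⅗)*9)*(-11*¼ - 1*(-⅓)) + 0)*268 = (27*(-11/4 + ⅓)/5 + 0)*268 = ((27/5)*(-29/12) + 0)*268 = (-261/20 + 0)*268 = -261/20*268 = -17487/5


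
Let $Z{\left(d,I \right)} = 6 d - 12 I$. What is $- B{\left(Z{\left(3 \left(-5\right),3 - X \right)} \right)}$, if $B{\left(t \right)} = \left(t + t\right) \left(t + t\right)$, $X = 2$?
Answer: $-41616$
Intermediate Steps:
$Z{\left(d,I \right)} = - 12 I + 6 d$
$B{\left(t \right)} = 4 t^{2}$ ($B{\left(t \right)} = 2 t 2 t = 4 t^{2}$)
$- B{\left(Z{\left(3 \left(-5\right),3 - X \right)} \right)} = - 4 \left(- 12 \left(3 - 2\right) + 6 \cdot 3 \left(-5\right)\right)^{2} = - 4 \left(- 12 \left(3 - 2\right) + 6 \left(-15\right)\right)^{2} = - 4 \left(\left(-12\right) 1 - 90\right)^{2} = - 4 \left(-12 - 90\right)^{2} = - 4 \left(-102\right)^{2} = - 4 \cdot 10404 = \left(-1\right) 41616 = -41616$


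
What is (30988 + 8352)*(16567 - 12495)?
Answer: 160192480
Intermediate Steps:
(30988 + 8352)*(16567 - 12495) = 39340*4072 = 160192480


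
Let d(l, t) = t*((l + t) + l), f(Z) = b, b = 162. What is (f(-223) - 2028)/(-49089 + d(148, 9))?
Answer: 311/7724 ≈ 0.040264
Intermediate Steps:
f(Z) = 162
d(l, t) = t*(t + 2*l)
(f(-223) - 2028)/(-49089 + d(148, 9)) = (162 - 2028)/(-49089 + 9*(9 + 2*148)) = -1866/(-49089 + 9*(9 + 296)) = -1866/(-49089 + 9*305) = -1866/(-49089 + 2745) = -1866/(-46344) = -1866*(-1/46344) = 311/7724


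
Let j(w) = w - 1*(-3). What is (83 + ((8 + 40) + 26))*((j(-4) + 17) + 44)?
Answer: 9420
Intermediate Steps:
j(w) = 3 + w (j(w) = w + 3 = 3 + w)
(83 + ((8 + 40) + 26))*((j(-4) + 17) + 44) = (83 + ((8 + 40) + 26))*(((3 - 4) + 17) + 44) = (83 + (48 + 26))*((-1 + 17) + 44) = (83 + 74)*(16 + 44) = 157*60 = 9420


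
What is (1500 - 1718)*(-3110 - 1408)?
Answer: 984924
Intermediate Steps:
(1500 - 1718)*(-3110 - 1408) = -218*(-4518) = 984924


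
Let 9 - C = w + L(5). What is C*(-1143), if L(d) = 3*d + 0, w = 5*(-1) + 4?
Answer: 5715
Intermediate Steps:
w = -1 (w = -5 + 4 = -1)
L(d) = 3*d
C = -5 (C = 9 - (-1 + 3*5) = 9 - (-1 + 15) = 9 - 1*14 = 9 - 14 = -5)
C*(-1143) = -5*(-1143) = 5715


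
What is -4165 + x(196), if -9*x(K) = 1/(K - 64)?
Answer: -4948021/1188 ≈ -4165.0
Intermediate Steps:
x(K) = -1/(9*(-64 + K)) (x(K) = -1/(9*(K - 64)) = -1/(9*(-64 + K)))
-4165 + x(196) = -4165 - 1/(-576 + 9*196) = -4165 - 1/(-576 + 1764) = -4165 - 1/1188 = -4948021/1188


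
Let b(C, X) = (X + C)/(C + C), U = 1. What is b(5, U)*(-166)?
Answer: -498/5 ≈ -99.600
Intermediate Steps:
b(C, X) = (C + X)/(2*C) (b(C, X) = (C + X)/((2*C)) = (C + X)*(1/(2*C)) = (C + X)/(2*C))
b(5, U)*(-166) = ((1/2)*(5 + 1)/5)*(-166) = ((1/2)*(1/5)*6)*(-166) = (3/5)*(-166) = -498/5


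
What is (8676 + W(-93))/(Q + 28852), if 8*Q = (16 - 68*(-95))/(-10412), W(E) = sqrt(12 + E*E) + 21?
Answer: 181106328/600812429 + 20824*sqrt(8661)/600812429 ≈ 0.30466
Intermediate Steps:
W(E) = 21 + sqrt(12 + E**2) (W(E) = sqrt(12 + E**2) + 21 = 21 + sqrt(12 + E**2))
Q = -1619/20824 (Q = ((16 - 68*(-95))/(-10412))/8 = ((16 + 6460)*(-1/10412))/8 = (6476*(-1/10412))/8 = (1/8)*(-1619/2603) = -1619/20824 ≈ -0.077747)
(8676 + W(-93))/(Q + 28852) = (8676 + (21 + sqrt(12 + (-93)**2)))/(-1619/20824 + 28852) = (8676 + (21 + sqrt(12 + 8649)))/(600812429/20824) = (8676 + (21 + sqrt(8661)))*(20824/600812429) = (8697 + sqrt(8661))*(20824/600812429) = 181106328/600812429 + 20824*sqrt(8661)/600812429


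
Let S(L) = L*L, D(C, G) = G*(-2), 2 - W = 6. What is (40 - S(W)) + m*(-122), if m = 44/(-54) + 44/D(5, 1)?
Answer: 75800/27 ≈ 2807.4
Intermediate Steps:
W = -4 (W = 2 - 1*6 = 2 - 6 = -4)
D(C, G) = -2*G
S(L) = L²
m = -616/27 (m = 44/(-54) + 44/((-2*1)) = 44*(-1/54) + 44/(-2) = -22/27 + 44*(-½) = -22/27 - 22 = -616/27 ≈ -22.815)
(40 - S(W)) + m*(-122) = (40 - 1*(-4)²) - 616/27*(-122) = (40 - 1*16) + 75152/27 = (40 - 16) + 75152/27 = 24 + 75152/27 = 75800/27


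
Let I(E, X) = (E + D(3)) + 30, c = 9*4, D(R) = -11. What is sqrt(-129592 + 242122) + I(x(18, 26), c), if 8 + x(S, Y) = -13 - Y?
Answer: -28 + 11*sqrt(930) ≈ 307.46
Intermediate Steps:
x(S, Y) = -21 - Y (x(S, Y) = -8 + (-13 - Y) = -21 - Y)
c = 36
I(E, X) = 19 + E (I(E, X) = (E - 11) + 30 = (-11 + E) + 30 = 19 + E)
sqrt(-129592 + 242122) + I(x(18, 26), c) = sqrt(-129592 + 242122) + (19 + (-21 - 1*26)) = sqrt(112530) + (19 + (-21 - 26)) = 11*sqrt(930) + (19 - 47) = 11*sqrt(930) - 28 = -28 + 11*sqrt(930)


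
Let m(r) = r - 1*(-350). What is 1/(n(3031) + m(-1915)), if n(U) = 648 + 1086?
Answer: 1/169 ≈ 0.0059172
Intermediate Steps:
m(r) = 350 + r (m(r) = r + 350 = 350 + r)
n(U) = 1734
1/(n(3031) + m(-1915)) = 1/(1734 + (350 - 1915)) = 1/(1734 - 1565) = 1/169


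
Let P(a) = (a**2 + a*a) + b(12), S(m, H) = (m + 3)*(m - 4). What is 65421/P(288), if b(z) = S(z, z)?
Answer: 21807/55336 ≈ 0.39408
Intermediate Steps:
S(m, H) = (-4 + m)*(3 + m) (S(m, H) = (3 + m)*(-4 + m) = (-4 + m)*(3 + m))
b(z) = -12 + z**2 - z
P(a) = 120 + 2*a**2 (P(a) = (a**2 + a*a) + (-12 + 12**2 - 1*12) = (a**2 + a**2) + (-12 + 144 - 12) = 2*a**2 + 120 = 120 + 2*a**2)
65421/P(288) = 65421/(120 + 2*288**2) = 65421/(120 + 2*82944) = 65421/(120 + 165888) = 65421/166008 = 65421*(1/166008) = 21807/55336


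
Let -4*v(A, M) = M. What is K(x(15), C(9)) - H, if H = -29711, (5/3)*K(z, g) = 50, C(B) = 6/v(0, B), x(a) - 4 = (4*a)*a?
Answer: 29741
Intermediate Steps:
v(A, M) = -M/4
x(a) = 4 + 4*a**2 (x(a) = 4 + (4*a)*a = 4 + 4*a**2)
C(B) = -24/B (C(B) = 6/((-B/4)) = 6*(-4/B) = -24/B)
K(z, g) = 30 (K(z, g) = (3/5)*50 = 30)
K(x(15), C(9)) - H = 30 - 1*(-29711) = 30 + 29711 = 29741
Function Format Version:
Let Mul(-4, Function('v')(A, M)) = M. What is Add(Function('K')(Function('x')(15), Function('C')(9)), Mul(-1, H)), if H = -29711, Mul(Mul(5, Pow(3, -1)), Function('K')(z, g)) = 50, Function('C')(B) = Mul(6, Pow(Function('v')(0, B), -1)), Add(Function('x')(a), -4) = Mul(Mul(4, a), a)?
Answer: 29741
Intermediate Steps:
Function('v')(A, M) = Mul(Rational(-1, 4), M)
Function('x')(a) = Add(4, Mul(4, Pow(a, 2))) (Function('x')(a) = Add(4, Mul(Mul(4, a), a)) = Add(4, Mul(4, Pow(a, 2))))
Function('C')(B) = Mul(-24, Pow(B, -1)) (Function('C')(B) = Mul(6, Pow(Mul(Rational(-1, 4), B), -1)) = Mul(6, Mul(-4, Pow(B, -1))) = Mul(-24, Pow(B, -1)))
Function('K')(z, g) = 30 (Function('K')(z, g) = Mul(Rational(3, 5), 50) = 30)
Add(Function('K')(Function('x')(15), Function('C')(9)), Mul(-1, H)) = Add(30, Mul(-1, -29711)) = Add(30, 29711) = 29741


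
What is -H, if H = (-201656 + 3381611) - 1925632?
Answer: -1254323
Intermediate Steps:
H = 1254323 (H = 3179955 - 1925632 = 1254323)
-H = -1*1254323 = -1254323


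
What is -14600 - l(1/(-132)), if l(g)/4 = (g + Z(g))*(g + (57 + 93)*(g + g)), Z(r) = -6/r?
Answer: -32130157/4356 ≈ -7376.1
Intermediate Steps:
l(g) = 1204*g*(g - 6/g) (l(g) = 4*((g - 6/g)*(g + (57 + 93)*(g + g))) = 4*((g - 6/g)*(g + 150*(2*g))) = 4*((g - 6/g)*(g + 300*g)) = 4*((g - 6/g)*(301*g)) = 4*(301*g*(g - 6/g)) = 1204*g*(g - 6/g))
-14600 - l(1/(-132)) = -14600 - (-7224 + 1204*(1/(-132))**2) = -14600 - (-7224 + 1204*(-1/132)**2) = -14600 - (-7224 + 1204*(1/17424)) = -14600 - (-7224 + 301/4356) = -14600 - 1*(-31467443/4356) = -14600 + 31467443/4356 = -32130157/4356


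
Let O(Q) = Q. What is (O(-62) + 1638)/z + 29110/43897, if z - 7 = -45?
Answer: -34037746/834043 ≈ -40.811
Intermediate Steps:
z = -38 (z = 7 - 45 = -38)
(O(-62) + 1638)/z + 29110/43897 = (-62 + 1638)/(-38) + 29110/43897 = 1576*(-1/38) + 29110*(1/43897) = -788/19 + 29110/43897 = -34037746/834043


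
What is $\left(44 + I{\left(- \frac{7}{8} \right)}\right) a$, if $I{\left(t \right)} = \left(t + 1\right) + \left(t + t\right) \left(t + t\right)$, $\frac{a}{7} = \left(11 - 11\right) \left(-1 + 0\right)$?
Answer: $0$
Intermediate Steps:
$a = 0$ ($a = 7 \left(11 - 11\right) \left(-1 + 0\right) = 7 \cdot 0 \left(-1\right) = 7 \cdot 0 = 0$)
$I{\left(t \right)} = 1 + t + 4 t^{2}$ ($I{\left(t \right)} = \left(1 + t\right) + 2 t 2 t = \left(1 + t\right) + 4 t^{2} = 1 + t + 4 t^{2}$)
$\left(44 + I{\left(- \frac{7}{8} \right)}\right) a = \left(44 + \left(1 - \frac{7}{8} + 4 \left(- \frac{7}{8}\right)^{2}\right)\right) 0 = \left(44 + \left(1 - \frac{7}{8} + 4 \cdot \frac{49}{64}\right)\right) 0 = \left(44 + \left(1 - \frac{7}{8} + \frac{49}{16}\right)\right) 0 = \left(44 + \frac{51}{16}\right) 0 = \frac{755}{16} \cdot 0 = 0$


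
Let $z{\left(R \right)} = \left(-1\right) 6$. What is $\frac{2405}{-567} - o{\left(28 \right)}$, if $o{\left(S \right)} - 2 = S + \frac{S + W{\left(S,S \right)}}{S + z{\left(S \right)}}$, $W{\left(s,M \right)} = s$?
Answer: $- \frac{229441}{6237} \approx -36.787$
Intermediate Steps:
$z{\left(R \right)} = -6$
$o{\left(S \right)} = 2 + S + \frac{2 S}{-6 + S}$ ($o{\left(S \right)} = 2 + \left(S + \frac{S + S}{S - 6}\right) = 2 + \left(S + \frac{2 S}{-6 + S}\right) = 2 + S + \frac{2 S}{-6 + S}$)
$\frac{2405}{-567} - o{\left(28 \right)} = \frac{2405}{-567} - \frac{-12 + 28^{2} - 56}{-6 + 28} = 2405 \left(- \frac{1}{567}\right) - \frac{-12 + 784 - 56}{22} = - \frac{2405}{567} - \frac{1}{22} \cdot 716 = - \frac{2405}{567} - \frac{358}{11} = - \frac{229441}{6237}$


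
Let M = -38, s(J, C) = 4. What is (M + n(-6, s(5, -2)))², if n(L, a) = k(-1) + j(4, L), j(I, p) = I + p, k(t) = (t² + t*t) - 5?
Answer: 1849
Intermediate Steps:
k(t) = -5 + 2*t² (k(t) = (t² + t²) - 5 = 2*t² - 5 = -5 + 2*t²)
n(L, a) = 1 + L (n(L, a) = (-5 + 2*(-1)²) + (4 + L) = (-5 + 2*1) + (4 + L) = (-5 + 2) + (4 + L) = -3 + (4 + L) = 1 + L)
(M + n(-6, s(5, -2)))² = (-38 + (1 - 6))² = (-38 - 5)² = (-43)² = 1849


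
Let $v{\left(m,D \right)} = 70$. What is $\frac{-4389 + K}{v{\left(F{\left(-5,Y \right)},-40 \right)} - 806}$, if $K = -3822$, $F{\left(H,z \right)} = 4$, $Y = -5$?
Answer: $\frac{357}{32} \approx 11.156$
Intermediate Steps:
$\frac{-4389 + K}{v{\left(F{\left(-5,Y \right)},-40 \right)} - 806} = \frac{-4389 - 3822}{70 - 806} = - \frac{8211}{-736} = \left(-8211\right) \left(- \frac{1}{736}\right) = \frac{357}{32}$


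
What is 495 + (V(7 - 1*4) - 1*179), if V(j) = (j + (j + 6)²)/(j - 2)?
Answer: 400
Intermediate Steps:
V(j) = (j + (6 + j)²)/(-2 + j)
495 + (V(7 - 1*4) - 1*179) = 495 + (((7 - 1*4) + (6 + (7 - 1*4))²)/(-2 + (7 - 1*4)) - 1*179) = 495 + (((7 - 4) + (6 + (7 - 4))²)/(-2 + (7 - 4)) - 179) = 495 + ((3 + (6 + 3)²)/(-2 + 3) - 179) = 495 + ((3 + 9²)/1 - 179) = 495 + (1*(3 + 81) - 179) = 495 + (1*84 - 179) = 495 + (84 - 179) = 495 - 95 = 400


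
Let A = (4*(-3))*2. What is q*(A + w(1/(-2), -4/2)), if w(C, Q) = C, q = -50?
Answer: 1225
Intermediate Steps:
A = -24 (A = -12*2 = -24)
q*(A + w(1/(-2), -4/2)) = -50*(-24 + 1/(-2)) = -50*(-24 - ½) = -50*(-49/2) = 1225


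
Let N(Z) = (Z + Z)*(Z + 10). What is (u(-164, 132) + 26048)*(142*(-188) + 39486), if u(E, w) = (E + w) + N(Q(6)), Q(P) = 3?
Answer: 333742260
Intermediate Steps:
N(Z) = 2*Z*(10 + Z) (N(Z) = (2*Z)*(10 + Z) = 2*Z*(10 + Z))
u(E, w) = 78 + E + w (u(E, w) = (E + w) + 2*3*(10 + 3) = (E + w) + 2*3*13 = (E + w) + 78 = 78 + E + w)
(u(-164, 132) + 26048)*(142*(-188) + 39486) = ((78 - 164 + 132) + 26048)*(142*(-188) + 39486) = (46 + 26048)*(-26696 + 39486) = 26094*12790 = 333742260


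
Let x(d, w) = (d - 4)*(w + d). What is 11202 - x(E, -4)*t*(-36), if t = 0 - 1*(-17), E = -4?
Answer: 50370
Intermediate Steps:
x(d, w) = (-4 + d)*(d + w)
t = 17 (t = 0 + 17 = 17)
11202 - x(E, -4)*t*(-36) = 11202 - ((-4)² - 4*(-4) - 4*(-4) - 4*(-4))*17*(-36) = 11202 - (16 + 16 + 16 + 16)*17*(-36) = 11202 - 64*17*(-36) = 11202 - 1088*(-36) = 11202 - 1*(-39168) = 11202 + 39168 = 50370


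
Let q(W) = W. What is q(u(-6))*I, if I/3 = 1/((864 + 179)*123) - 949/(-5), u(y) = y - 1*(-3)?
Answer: -365238798/213815 ≈ -1708.2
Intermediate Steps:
u(y) = 3 + y (u(y) = y + 3 = 3 + y)
I = 121746266/213815 (I = 3*(1/((864 + 179)*123) - 949/(-5)) = 3*((1/123)/1043 - 949*(-⅕)) = 3*((1/1043)*(1/123) + 949/5) = 3*(1/128289 + 949/5) = 3*(121746266/641445) = 121746266/213815 ≈ 569.40)
q(u(-6))*I = (3 - 6)*(121746266/213815) = -3*121746266/213815 = -365238798/213815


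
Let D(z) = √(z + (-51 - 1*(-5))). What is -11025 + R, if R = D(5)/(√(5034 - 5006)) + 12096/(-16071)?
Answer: -59064957/5357 + I*√287/14 ≈ -11026.0 + 1.2101*I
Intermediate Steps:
D(z) = √(-46 + z) (D(z) = √(z + (-51 + 5)) = √(z - 46) = √(-46 + z))
R = -4032/5357 + I*√287/14 (R = √(-46 + 5)/(√(5034 - 5006)) + 12096/(-16071) = √(-41)/(√28) + 12096*(-1/16071) = (I*√41)/((2*√7)) - 4032/5357 = (I*√41)*(√7/14) - 4032/5357 = I*√287/14 - 4032/5357 = -4032/5357 + I*√287/14 ≈ -0.75266 + 1.2101*I)
-11025 + R = -11025 + (-4032/5357 + I*√287/14) = -59064957/5357 + I*√287/14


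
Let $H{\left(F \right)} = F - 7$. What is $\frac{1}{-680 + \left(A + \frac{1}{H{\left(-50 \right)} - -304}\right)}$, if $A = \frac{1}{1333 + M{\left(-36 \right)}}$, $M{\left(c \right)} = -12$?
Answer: $- \frac{326287}{221873592} \approx -0.0014706$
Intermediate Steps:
$H{\left(F \right)} = -7 + F$ ($H{\left(F \right)} = F - 7 = -7 + F$)
$A = \frac{1}{1321}$ ($A = \frac{1}{1333 - 12} = \frac{1}{1321} \approx 0.000757$)
$\frac{1}{-680 + \left(A + \frac{1}{H{\left(-50 \right)} - -304}\right)} = \frac{1}{-680 + \left(\frac{1}{1321} + \frac{1}{\left(-7 - 50\right) - -304}\right)} = \frac{1}{-680 + \left(\frac{1}{1321} + \frac{1}{-57 + \left(-16 + 320\right)}\right)} = \frac{1}{-680 + \left(\frac{1}{1321} + \frac{1}{-57 + 304}\right)} = \frac{1}{-680 + \left(\frac{1}{1321} + \frac{1}{247}\right)} = \frac{1}{-680 + \frac{1568}{326287}} = \frac{1}{- \frac{221873592}{326287}} = - \frac{326287}{221873592}$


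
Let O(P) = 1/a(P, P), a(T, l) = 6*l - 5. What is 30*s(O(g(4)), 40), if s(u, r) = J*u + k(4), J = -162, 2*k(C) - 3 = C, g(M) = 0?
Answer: 1077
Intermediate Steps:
a(T, l) = -5 + 6*l
k(C) = 3/2 + C/2
O(P) = 1/(-5 + 6*P)
s(u, r) = 7/2 - 162*u (s(u, r) = -162*u + (3/2 + (1/2)*4) = -162*u + (3/2 + 2) = -162*u + 7/2 = 7/2 - 162*u)
30*s(O(g(4)), 40) = 30*(7/2 - 162/(-5 + 6*0)) = 30*(7/2 - 162/(-5 + 0)) = 30*(7/2 - 162/(-5)) = 30*(7/2 - 162*(-1/5)) = 30*(7/2 + 162/5) = 30*(359/10) = 1077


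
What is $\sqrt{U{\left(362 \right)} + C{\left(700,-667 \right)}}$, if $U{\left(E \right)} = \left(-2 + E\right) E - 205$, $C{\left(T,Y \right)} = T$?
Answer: $9 \sqrt{1615} \approx 361.68$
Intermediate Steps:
$U{\left(E \right)} = -205 + E \left(-2 + E\right)$ ($U{\left(E \right)} = E \left(-2 + E\right) - 205 = -205 + E \left(-2 + E\right)$)
$\sqrt{U{\left(362 \right)} + C{\left(700,-667 \right)}} = \sqrt{\left(-205 + 362^{2} - 724\right) + 700} = \sqrt{\left(-205 + 131044 - 724\right) + 700} = \sqrt{130115 + 700} = \sqrt{130815} = 9 \sqrt{1615}$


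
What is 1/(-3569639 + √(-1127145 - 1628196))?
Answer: -3569639/12742325345662 - 3*I*√306149/12742325345662 ≈ -2.8014e-7 - 1.3027e-10*I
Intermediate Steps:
1/(-3569639 + √(-1127145 - 1628196)) = 1/(-3569639 + √(-2755341)) = 1/(-3569639 + 3*I*√306149)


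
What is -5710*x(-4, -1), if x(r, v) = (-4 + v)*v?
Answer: -28550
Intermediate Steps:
x(r, v) = v*(-4 + v)
-5710*x(-4, -1) = -(-5710)*(-4 - 1) = -(-5710)*(-5) = -5710*5 = -28550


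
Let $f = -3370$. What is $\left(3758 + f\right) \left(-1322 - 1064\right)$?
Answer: $-925768$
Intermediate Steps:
$\left(3758 + f\right) \left(-1322 - 1064\right) = \left(3758 - 3370\right) \left(-1322 - 1064\right) = 388 \left(-2386\right) = -925768$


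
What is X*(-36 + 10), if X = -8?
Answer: 208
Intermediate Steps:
X*(-36 + 10) = -8*(-36 + 10) = -8*(-26) = 208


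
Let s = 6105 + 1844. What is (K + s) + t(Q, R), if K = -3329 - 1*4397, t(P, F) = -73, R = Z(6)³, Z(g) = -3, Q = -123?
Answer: 150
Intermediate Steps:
R = -27 (R = (-3)³ = -27)
s = 7949
K = -7726 (K = -3329 - 4397 = -7726)
(K + s) + t(Q, R) = (-7726 + 7949) - 73 = 223 - 73 = 150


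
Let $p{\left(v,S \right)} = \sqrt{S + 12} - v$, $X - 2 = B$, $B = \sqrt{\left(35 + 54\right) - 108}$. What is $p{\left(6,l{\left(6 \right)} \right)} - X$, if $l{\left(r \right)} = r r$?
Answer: $-8 + 4 \sqrt{3} - i \sqrt{19} \approx -1.0718 - 4.3589 i$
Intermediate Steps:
$l{\left(r \right)} = r^{2}$
$B = i \sqrt{19}$ ($B = \sqrt{89 - 108} = \sqrt{-19} = i \sqrt{19} \approx 4.3589 i$)
$X = 2 + i \sqrt{19} \approx 2.0 + 4.3589 i$
$p{\left(v,S \right)} = \sqrt{12 + S} - v$
$p{\left(6,l{\left(6 \right)} \right)} - X = \left(\sqrt{12 + 6^{2}} - 6\right) - \left(2 + i \sqrt{19}\right) = \left(\sqrt{12 + 36} - 6\right) - \left(2 + i \sqrt{19}\right) = \left(\sqrt{48} - 6\right) - \left(2 + i \sqrt{19}\right) = \left(4 \sqrt{3} - 6\right) - \left(2 + i \sqrt{19}\right) = \left(-6 + 4 \sqrt{3}\right) - \left(2 + i \sqrt{19}\right) = -8 + 4 \sqrt{3} - i \sqrt{19}$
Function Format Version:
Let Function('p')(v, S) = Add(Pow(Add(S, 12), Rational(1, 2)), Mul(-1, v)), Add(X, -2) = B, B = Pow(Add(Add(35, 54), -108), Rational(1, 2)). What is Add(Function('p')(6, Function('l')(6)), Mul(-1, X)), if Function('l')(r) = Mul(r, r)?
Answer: Add(-8, Mul(4, Pow(3, Rational(1, 2))), Mul(-1, I, Pow(19, Rational(1, 2)))) ≈ Add(-1.0718, Mul(-4.3589, I))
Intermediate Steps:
Function('l')(r) = Pow(r, 2)
B = Mul(I, Pow(19, Rational(1, 2))) (B = Pow(Add(89, -108), Rational(1, 2)) = Pow(-19, Rational(1, 2)) = Mul(I, Pow(19, Rational(1, 2))) ≈ Mul(4.3589, I))
X = Add(2, Mul(I, Pow(19, Rational(1, 2)))) ≈ Add(2.0000, Mul(4.3589, I))
Function('p')(v, S) = Add(Pow(Add(12, S), Rational(1, 2)), Mul(-1, v))
Add(Function('p')(6, Function('l')(6)), Mul(-1, X)) = Add(Add(Pow(Add(12, Pow(6, 2)), Rational(1, 2)), Mul(-1, 6)), Mul(-1, Add(2, Mul(I, Pow(19, Rational(1, 2)))))) = Add(Add(Pow(Add(12, 36), Rational(1, 2)), -6), Add(-2, Mul(-1, I, Pow(19, Rational(1, 2))))) = Add(Add(Pow(48, Rational(1, 2)), -6), Add(-2, Mul(-1, I, Pow(19, Rational(1, 2))))) = Add(Add(Mul(4, Pow(3, Rational(1, 2))), -6), Add(-2, Mul(-1, I, Pow(19, Rational(1, 2))))) = Add(Add(-6, Mul(4, Pow(3, Rational(1, 2)))), Add(-2, Mul(-1, I, Pow(19, Rational(1, 2))))) = Add(-8, Mul(4, Pow(3, Rational(1, 2))), Mul(-1, I, Pow(19, Rational(1, 2))))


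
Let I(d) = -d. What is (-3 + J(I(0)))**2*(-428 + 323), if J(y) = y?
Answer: -945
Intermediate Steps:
(-3 + J(I(0)))**2*(-428 + 323) = (-3 - 1*0)**2*(-428 + 323) = (-3 + 0)**2*(-105) = (-3)**2*(-105) = 9*(-105) = -945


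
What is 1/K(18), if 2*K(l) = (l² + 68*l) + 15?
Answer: 2/1563 ≈ 0.0012796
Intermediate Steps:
K(l) = 15/2 + l²/2 + 34*l (K(l) = ((l² + 68*l) + 15)/2 = (15 + l² + 68*l)/2 = 15/2 + l²/2 + 34*l)
1/K(18) = 1/(15/2 + (½)*18² + 34*18) = 1/(15/2 + (½)*324 + 612) = 1/(15/2 + 162 + 612) = 1/(1563/2) = 2/1563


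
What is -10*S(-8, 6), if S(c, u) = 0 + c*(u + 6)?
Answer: 960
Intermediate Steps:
S(c, u) = c*(6 + u) (S(c, u) = 0 + c*(6 + u) = c*(6 + u))
-10*S(-8, 6) = -(-80)*(6 + 6) = -(-80)*12 = -10*(-96) = 960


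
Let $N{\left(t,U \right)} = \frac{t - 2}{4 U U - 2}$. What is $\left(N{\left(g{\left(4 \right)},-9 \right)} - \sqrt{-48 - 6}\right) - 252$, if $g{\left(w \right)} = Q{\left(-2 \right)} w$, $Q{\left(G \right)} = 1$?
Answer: $- \frac{40571}{161} - 3 i \sqrt{6} \approx -251.99 - 7.3485 i$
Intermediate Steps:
$g{\left(w \right)} = w$ ($g{\left(w \right)} = 1 w = w$)
$N{\left(t,U \right)} = \frac{-2 + t}{-2 + 4 U^{2}}$ ($N{\left(t,U \right)} = \frac{-2 + t}{4 U^{2} - 2} = \frac{-2 + t}{-2 + 4 U^{2}}$)
$\left(N{\left(g{\left(4 \right)},-9 \right)} - \sqrt{-48 - 6}\right) - 252 = \left(\frac{-2 + 4}{2 \left(-1 + 2 \left(-9\right)^{2}\right)} - \sqrt{-48 - 6}\right) - 252 = \left(\frac{1}{2} \frac{1}{-1 + 2 \cdot 81} \cdot 2 - \sqrt{-54}\right) - 252 = \left(\frac{1}{2} \frac{1}{-1 + 162} \cdot 2 - 3 i \sqrt{6}\right) - 252 = \left(\frac{1}{2} \cdot \frac{1}{161} \cdot 2 - 3 i \sqrt{6}\right) - 252 = \left(\frac{1}{161} - 3 i \sqrt{6}\right) - 252 = - \frac{40571}{161} - 3 i \sqrt{6}$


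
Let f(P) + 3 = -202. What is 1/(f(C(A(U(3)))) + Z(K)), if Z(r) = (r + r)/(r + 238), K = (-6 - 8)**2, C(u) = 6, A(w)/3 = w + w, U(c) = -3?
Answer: -31/6327 ≈ -0.0048996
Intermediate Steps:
A(w) = 6*w (A(w) = 3*(w + w) = 3*(2*w) = 6*w)
f(P) = -205 (f(P) = -3 - 202 = -205)
K = 196 (K = (-14)**2 = 196)
Z(r) = 2*r/(238 + r) (Z(r) = (2*r)/(238 + r) = 2*r/(238 + r))
1/(f(C(A(U(3)))) + Z(K)) = 1/(-205 + 2*196/(238 + 196)) = 1/(-205 + 2*196/434) = 1/(-205 + 2*196*(1/434)) = 1/(-205 + 28/31) = 1/(-6327/31) = -31/6327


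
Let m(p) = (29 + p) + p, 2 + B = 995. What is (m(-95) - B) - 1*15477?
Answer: -16631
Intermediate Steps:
B = 993 (B = -2 + 995 = 993)
m(p) = 29 + 2*p
(m(-95) - B) - 1*15477 = ((29 + 2*(-95)) - 1*993) - 1*15477 = ((29 - 190) - 993) - 15477 = (-161 - 993) - 15477 = -1154 - 15477 = -16631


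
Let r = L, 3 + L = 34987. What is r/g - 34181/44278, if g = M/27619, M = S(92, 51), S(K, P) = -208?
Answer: -102842387871/22139 ≈ -4.6453e+6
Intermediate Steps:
M = -208
g = -208/27619 ≈ -0.0075310
L = 34984 (L = -3 + 34987 = 34984)
r = 34984
r/g - 34181/44278 = 34984/(-208/27619) - 34181/44278 = 34984*(-27619/208) - 34181*1/44278 = -120777887/26 - 34181/44278 = -102842387871/22139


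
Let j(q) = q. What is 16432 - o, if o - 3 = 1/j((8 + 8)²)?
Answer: 4205823/256 ≈ 16429.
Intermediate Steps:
o = 769/256 (o = 3 + 1/((8 + 8)²) = 3 + 1/(16²) = 3 + 1/256 = 769/256 ≈ 3.0039)
16432 - o = 16432 - 1*769/256 = 16432 - 769/256 = 4205823/256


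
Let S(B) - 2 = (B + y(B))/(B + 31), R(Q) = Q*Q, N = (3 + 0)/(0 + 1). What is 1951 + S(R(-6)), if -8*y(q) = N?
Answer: 1047093/536 ≈ 1953.5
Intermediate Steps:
N = 3 (N = 3/1 = 3*1 = 3)
y(q) = -3/8 (y(q) = -⅛*3 = -3/8)
R(Q) = Q²
S(B) = 2 + (-3/8 + B)/(31 + B) (S(B) = 2 + (B - 3/8)/(B + 31) = 2 + (-3/8 + B)/(31 + B))
1951 + S(R(-6)) = 1951 + (493 + 24*(-6)²)/(8*(31 + (-6)²)) = 1951 + (493 + 24*36)/(8*(31 + 36)) = 1951 + (⅛)*(493 + 864)/67 = 1951 + (⅛)*(1/67)*1357 = 1951 + 1357/536 = 1047093/536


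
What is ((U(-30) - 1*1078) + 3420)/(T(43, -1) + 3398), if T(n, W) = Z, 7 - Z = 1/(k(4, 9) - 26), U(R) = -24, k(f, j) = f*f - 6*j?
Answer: 148352/217921 ≈ 0.68076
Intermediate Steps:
k(f, j) = f² - 6*j
Z = 449/64 (Z = 7 - 1/((4² - 6*9) - 26) = 7 - 1/((16 - 54) - 26) = 7 - 1/(-38 - 26) = 7 - 1/(-64) = 7 - 1*(-1/64) = 7 + 1/64 = 449/64 ≈ 7.0156)
T(n, W) = 449/64
((U(-30) - 1*1078) + 3420)/(T(43, -1) + 3398) = ((-24 - 1*1078) + 3420)/(449/64 + 3398) = ((-24 - 1078) + 3420)/(217921/64) = (-1102 + 3420)*(64/217921) = 2318*(64/217921) = 148352/217921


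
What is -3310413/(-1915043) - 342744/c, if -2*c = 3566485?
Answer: 1009175177253/525382471835 ≈ 1.9208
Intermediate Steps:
c = -3566485/2 (c = -½*3566485 = -3566485/2 ≈ -1.7832e+6)
-3310413/(-1915043) - 342744/c = -3310413/(-1915043) - 342744/(-3566485/2) = -3310413*(-1/1915043) - 342744*(-2/3566485) = 3310413/1915043 + 685488/3566485 = 1009175177253/525382471835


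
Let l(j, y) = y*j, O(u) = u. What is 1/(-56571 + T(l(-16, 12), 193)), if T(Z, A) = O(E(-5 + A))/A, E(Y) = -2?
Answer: -193/10918205 ≈ -1.7677e-5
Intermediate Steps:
l(j, y) = j*y
T(Z, A) = -2/A
1/(-56571 + T(l(-16, 12), 193)) = 1/(-56571 - 2/193) = 1/(-10918205/193) = -193/10918205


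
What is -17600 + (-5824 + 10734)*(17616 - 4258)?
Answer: 65570180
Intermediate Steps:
-17600 + (-5824 + 10734)*(17616 - 4258) = -17600 + 4910*13358 = -17600 + 65587780 = 65570180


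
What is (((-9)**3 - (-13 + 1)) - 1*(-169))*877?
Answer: -480596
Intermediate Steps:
(((-9)**3 - (-13 + 1)) - 1*(-169))*877 = ((-729 - (-12)) + 169)*877 = ((-729 - 1*(-12)) + 169)*877 = ((-729 + 12) + 169)*877 = (-717 + 169)*877 = -548*877 = -480596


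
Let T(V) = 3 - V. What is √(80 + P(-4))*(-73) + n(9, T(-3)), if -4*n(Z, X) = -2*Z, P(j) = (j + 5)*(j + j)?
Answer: 9/2 - 438*√2 ≈ -614.93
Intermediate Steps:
P(j) = 2*j*(5 + j) (P(j) = (5 + j)*(2*j) = 2*j*(5 + j))
n(Z, X) = Z/2 (n(Z, X) = -(-1)*Z/2 = Z/2)
√(80 + P(-4))*(-73) + n(9, T(-3)) = √(80 + 2*(-4)*(5 - 4))*(-73) + (½)*9 = √(80 + 2*(-4)*1)*(-73) + 9/2 = √(80 - 8)*(-73) + 9/2 = √72*(-73) + 9/2 = (6*√2)*(-73) + 9/2 = -438*√2 + 9/2 = 9/2 - 438*√2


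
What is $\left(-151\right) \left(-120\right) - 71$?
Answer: $18049$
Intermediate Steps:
$\left(-151\right) \left(-120\right) - 71 = 18120 - 71 = 18049$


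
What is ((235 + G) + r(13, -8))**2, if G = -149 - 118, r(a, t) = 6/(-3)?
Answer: 1156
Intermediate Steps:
r(a, t) = -2 (r(a, t) = 6*(-1/3) = -2)
G = -267
((235 + G) + r(13, -8))**2 = ((235 - 267) - 2)**2 = (-32 - 2)**2 = (-34)**2 = 1156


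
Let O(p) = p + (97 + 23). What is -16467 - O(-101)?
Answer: -16486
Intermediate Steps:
O(p) = 120 + p (O(p) = p + 120 = 120 + p)
-16467 - O(-101) = -16467 - (120 - 101) = -16467 - 1*19 = -16467 - 19 = -16486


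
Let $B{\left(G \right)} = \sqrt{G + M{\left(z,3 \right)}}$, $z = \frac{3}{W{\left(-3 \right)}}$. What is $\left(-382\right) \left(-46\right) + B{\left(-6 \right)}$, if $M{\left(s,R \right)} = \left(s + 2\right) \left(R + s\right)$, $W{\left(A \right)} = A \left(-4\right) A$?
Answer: $17572 + \frac{i \sqrt{59}}{12} \approx 17572.0 + 0.6401 i$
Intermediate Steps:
$W{\left(A \right)} = - 4 A^{2}$ ($W{\left(A \right)} = - 4 A A = - 4 A^{2}$)
$z = - \frac{1}{12}$ ($z = \frac{3}{\left(-4\right) \left(-3\right)^{2}} = \frac{3}{\left(-4\right) 9} = \frac{3}{-36} = 3 \left(- \frac{1}{36}\right) = - \frac{1}{12} \approx -0.083333$)
$M{\left(s,R \right)} = \left(2 + s\right) \left(R + s\right)$
$B{\left(G \right)} = \sqrt{\frac{805}{144} + G}$ ($B{\left(G \right)} = \sqrt{G + \left(\left(- \frac{1}{12}\right)^{2} + 2 \cdot 3 + 2 \left(- \frac{1}{12}\right) + 3 \left(- \frac{1}{12}\right)\right)} = \sqrt{G + \left(\frac{1}{144} + 6 - \frac{1}{6} - \frac{1}{4}\right)} = \sqrt{G + \frac{805}{144}} = \sqrt{\frac{805}{144} + G}$)
$\left(-382\right) \left(-46\right) + B{\left(-6 \right)} = \left(-382\right) \left(-46\right) + \frac{\sqrt{805 + 144 \left(-6\right)}}{12} = 17572 + \frac{\sqrt{805 - 864}}{12} = 17572 + \frac{\sqrt{-59}}{12} = 17572 + \frac{i \sqrt{59}}{12}$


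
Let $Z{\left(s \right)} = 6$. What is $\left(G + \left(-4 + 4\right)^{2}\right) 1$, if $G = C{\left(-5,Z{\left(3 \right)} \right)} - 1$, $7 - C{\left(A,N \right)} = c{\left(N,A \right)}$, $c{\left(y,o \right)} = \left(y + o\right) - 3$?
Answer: $8$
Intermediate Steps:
$c{\left(y,o \right)} = -3 + o + y$ ($c{\left(y,o \right)} = \left(o + y\right) - 3 = -3 + o + y$)
$C{\left(A,N \right)} = 10 - A - N$ ($C{\left(A,N \right)} = 7 - \left(-3 + A + N\right) = 10 - A - N$)
$G = 8$ ($G = \left(10 - -5 - 6\right) - 1 = \left(10 + 5 - 6\right) - 1 = 9 - 1 = 8$)
$\left(G + \left(-4 + 4\right)^{2}\right) 1 = \left(8 + \left(-4 + 4\right)^{2}\right) 1 = \left(8 + 0^{2}\right) 1 = \left(8 + 0\right) 1 = 8 \cdot 1 = 8$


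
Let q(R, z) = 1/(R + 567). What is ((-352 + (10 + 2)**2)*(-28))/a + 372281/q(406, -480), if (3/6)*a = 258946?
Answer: 46898928790805/129473 ≈ 3.6223e+8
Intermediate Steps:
a = 517892 (a = 2*258946 = 517892)
q(R, z) = 1/(567 + R)
((-352 + (10 + 2)**2)*(-28))/a + 372281/q(406, -480) = ((-352 + (10 + 2)**2)*(-28))/517892 + 372281/(1/(567 + 406)) = ((-352 + 12**2)*(-28))*(1/517892) + 372281/(1/973) = ((-352 + 144)*(-28))*(1/517892) + 372281/(1/973) = -208*(-28)*(1/517892) + 372281*973 = 5824*(1/517892) + 362229413 = 1456/129473 + 362229413 = 46898928790805/129473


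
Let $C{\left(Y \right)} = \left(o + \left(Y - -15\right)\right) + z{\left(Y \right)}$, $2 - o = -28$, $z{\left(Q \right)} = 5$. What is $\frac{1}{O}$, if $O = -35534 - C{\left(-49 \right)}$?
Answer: $- \frac{1}{35535} \approx -2.8141 \cdot 10^{-5}$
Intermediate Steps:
$o = 30$ ($o = 2 - -28 = 2 + 28 = 30$)
$C{\left(Y \right)} = 50 + Y$ ($C{\left(Y \right)} = \left(30 + \left(Y - -15\right)\right) + 5 = \left(30 + \left(Y + 15\right)\right) + 5 = \left(30 + \left(15 + Y\right)\right) + 5 = \left(45 + Y\right) + 5 = 50 + Y$)
$O = -35535$ ($O = -35534 - \left(50 - 49\right) = -35534 - 1 = -35535$)
$\frac{1}{O} = \frac{1}{-35535} = - \frac{1}{35535}$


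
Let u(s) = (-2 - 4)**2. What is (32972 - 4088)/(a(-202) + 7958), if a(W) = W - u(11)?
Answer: 7221/1930 ≈ 3.7415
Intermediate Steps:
u(s) = 36 (u(s) = (-6)**2 = 36)
a(W) = -36 + W (a(W) = W - 1*36 = W - 36 = -36 + W)
(32972 - 4088)/(a(-202) + 7958) = (32972 - 4088)/((-36 - 202) + 7958) = 28884/(-238 + 7958) = 28884/7720 = 28884*(1/7720) = 7221/1930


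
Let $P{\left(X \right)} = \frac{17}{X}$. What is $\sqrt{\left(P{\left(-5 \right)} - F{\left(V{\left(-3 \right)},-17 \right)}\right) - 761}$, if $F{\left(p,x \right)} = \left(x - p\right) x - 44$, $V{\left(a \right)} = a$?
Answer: $\frac{2 i \sqrt{5990}}{5} \approx 30.958 i$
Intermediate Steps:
$F{\left(p,x \right)} = -44 + x \left(x - p\right)$ ($F{\left(p,x \right)} = x \left(x - p\right) - 44 = -44 + x \left(x - p\right)$)
$\sqrt{\left(P{\left(-5 \right)} - F{\left(V{\left(-3 \right)},-17 \right)}\right) - 761} = \sqrt{\left(\frac{17}{-5} - \left(-44 + \left(-17\right)^{2} - \left(-3\right) \left(-17\right)\right)\right) - 761} = \sqrt{\left(17 \left(- \frac{1}{5}\right) - \left(-44 + 289 - 51\right)\right) - 761} = \sqrt{\left(- \frac{17}{5} - 194\right) - 761} = \sqrt{- \frac{987}{5} - 761} = \sqrt{- \frac{4792}{5}} = \frac{2 i \sqrt{5990}}{5}$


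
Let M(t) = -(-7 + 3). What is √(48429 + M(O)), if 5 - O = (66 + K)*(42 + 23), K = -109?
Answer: √48433 ≈ 220.07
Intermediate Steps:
O = 2800 (O = 5 - (66 - 109)*(42 + 23) = 5 - (-43)*65 = 5 - 1*(-2795) = 5 + 2795 = 2800)
M(t) = 4 (M(t) = -1*(-4) = 4)
√(48429 + M(O)) = √(48429 + 4) = √48433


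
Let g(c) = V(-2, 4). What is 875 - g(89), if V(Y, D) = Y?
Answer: 877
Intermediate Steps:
g(c) = -2
875 - g(89) = 875 - 1*(-2) = 875 + 2 = 877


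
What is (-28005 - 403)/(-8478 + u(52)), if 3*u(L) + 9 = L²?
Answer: 85224/22739 ≈ 3.7479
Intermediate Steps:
u(L) = -3 + L²/3
(-28005 - 403)/(-8478 + u(52)) = (-28005 - 403)/(-8478 + (-3 + (⅓)*52²)) = -28408/(-8478 + (-3 + (⅓)*2704)) = -28408/(-8478 + (-3 + 2704/3)) = -28408/(-8478 + 2695/3) = -28408/(-22739/3) = -28408*(-3/22739) = 85224/22739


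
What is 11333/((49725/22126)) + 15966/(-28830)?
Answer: 18534468461/3675825 ≈ 5042.3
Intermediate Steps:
11333/((49725/22126)) + 15966/(-28830) = 11333/((49725*(1/22126))) + 15966*(-1/28830) = 11333/(3825/1702) - 2661/4805 = 11333*(1702/3825) - 2661/4805 = 19288766/3825 - 2661/4805 = 18534468461/3675825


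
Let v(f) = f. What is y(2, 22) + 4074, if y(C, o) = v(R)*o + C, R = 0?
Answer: 4076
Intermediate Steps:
y(C, o) = C (y(C, o) = 0*o + C = 0 + C = C)
y(2, 22) + 4074 = 2 + 4074 = 4076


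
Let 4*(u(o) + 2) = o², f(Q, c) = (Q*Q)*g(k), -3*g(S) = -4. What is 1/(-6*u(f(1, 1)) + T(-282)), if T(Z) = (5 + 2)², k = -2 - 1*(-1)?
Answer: 3/175 ≈ 0.017143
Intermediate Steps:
k = -1 (k = -2 + 1 = -1)
g(S) = 4/3 (g(S) = -⅓*(-4) = 4/3)
T(Z) = 49 (T(Z) = 7² = 49)
f(Q, c) = 4*Q²/3 (f(Q, c) = (Q*Q)*(4/3) = Q²*(4/3) = 4*Q²/3)
u(o) = -2 + o²/4
1/(-6*u(f(1, 1)) + T(-282)) = 1/(-6*(-2 + ((4/3)*1²)²/4) + 49) = 1/(-6*(-2 + ((4/3)*1)²/4) + 49) = 1/(-6*(-2 + (4/3)²/4) + 49) = 1/(-6*(-2 + (¼)*(16/9)) + 49) = 1/(-6*(-2 + 4/9) + 49) = 1/(-6*(-14/9) + 49) = 1/(28/3 + 49) = 1/(175/3) = 3/175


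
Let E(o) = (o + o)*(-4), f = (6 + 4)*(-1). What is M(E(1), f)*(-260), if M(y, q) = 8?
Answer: -2080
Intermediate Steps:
f = -10 (f = 10*(-1) = -10)
E(o) = -8*o (E(o) = (2*o)*(-4) = -8*o)
M(E(1), f)*(-260) = 8*(-260) = -2080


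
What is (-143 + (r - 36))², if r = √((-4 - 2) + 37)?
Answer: (179 - √31)² ≈ 30079.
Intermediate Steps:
r = √31 (r = √(-6 + 37) = √31 ≈ 5.5678)
(-143 + (r - 36))² = (-143 + (√31 - 36))² = (-143 + (-36 + √31))² = (-179 + √31)²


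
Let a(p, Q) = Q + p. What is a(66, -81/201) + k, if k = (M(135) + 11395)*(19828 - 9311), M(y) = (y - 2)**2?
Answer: 20493725071/67 ≈ 3.0588e+8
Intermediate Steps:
M(y) = (-2 + y)**2
k = 305876428 (k = ((-2 + 135)**2 + 11395)*(19828 - 9311) = (133**2 + 11395)*10517 = (17689 + 11395)*10517 = 29084*10517 = 305876428)
a(66, -81/201) + k = (-81/201 + 66) + 305876428 = (-81*1/201 + 66) + 305876428 = (-27/67 + 66) + 305876428 = 4395/67 + 305876428 = 20493725071/67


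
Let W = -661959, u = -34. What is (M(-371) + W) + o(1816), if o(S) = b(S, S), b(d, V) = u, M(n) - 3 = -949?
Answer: -662939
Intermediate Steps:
M(n) = -946 (M(n) = 3 - 949 = -946)
b(d, V) = -34
o(S) = -34
(M(-371) + W) + o(1816) = (-946 - 661959) - 34 = -662905 - 34 = -662939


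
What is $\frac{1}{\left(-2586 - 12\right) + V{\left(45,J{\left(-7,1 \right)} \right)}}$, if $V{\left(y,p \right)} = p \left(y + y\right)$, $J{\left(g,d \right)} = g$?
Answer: $- \frac{1}{3228} \approx -0.00030979$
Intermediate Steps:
$V{\left(y,p \right)} = 2 p y$ ($V{\left(y,p \right)} = p 2 y = 2 p y$)
$\frac{1}{\left(-2586 - 12\right) + V{\left(45,J{\left(-7,1 \right)} \right)}} = \frac{1}{\left(-2586 - 12\right) + 2 \left(-7\right) 45} = \frac{1}{-2598 - 630} = \frac{1}{-3228} = - \frac{1}{3228}$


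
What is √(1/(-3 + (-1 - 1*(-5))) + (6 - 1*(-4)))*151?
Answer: 151*√11 ≈ 500.81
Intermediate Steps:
√(1/(-3 + (-1 - 1*(-5))) + (6 - 1*(-4)))*151 = √(1/(-3 + (-1 + 5)) + (6 + 4))*151 = √(1/(-3 + 4) + 10)*151 = √(1/1 + 10)*151 = √(1 + 10)*151 = √11*151 = 151*√11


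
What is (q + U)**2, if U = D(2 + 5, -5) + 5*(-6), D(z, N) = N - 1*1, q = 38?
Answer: 4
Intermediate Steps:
D(z, N) = -1 + N (D(z, N) = N - 1 = -1 + N)
U = -36 (U = (-1 - 5) + 5*(-6) = -6 - 30 = -36)
(q + U)**2 = (38 - 36)**2 = 2**2 = 4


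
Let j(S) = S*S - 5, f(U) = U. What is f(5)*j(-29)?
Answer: 4180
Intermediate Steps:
j(S) = -5 + S² (j(S) = S² - 5 = -5 + S²)
f(5)*j(-29) = 5*(-5 + (-29)²) = 5*(-5 + 841) = 5*836 = 4180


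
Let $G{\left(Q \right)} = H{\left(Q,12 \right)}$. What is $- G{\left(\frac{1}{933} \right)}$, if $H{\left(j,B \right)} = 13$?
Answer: $-13$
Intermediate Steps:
$G{\left(Q \right)} = 13$
$- G{\left(\frac{1}{933} \right)} = \left(-1\right) 13 = -13$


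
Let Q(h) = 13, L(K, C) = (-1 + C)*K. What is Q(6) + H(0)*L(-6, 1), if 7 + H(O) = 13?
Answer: 13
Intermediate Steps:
H(O) = 6 (H(O) = -7 + 13 = 6)
L(K, C) = K*(-1 + C)
Q(6) + H(0)*L(-6, 1) = 13 + 6*(-6*(-1 + 1)) = 13 + 6*(-6*0) = 13 + 6*0 = 13 + 0 = 13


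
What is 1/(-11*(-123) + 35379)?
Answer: 1/36732 ≈ 2.7224e-5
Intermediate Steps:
1/(-11*(-123) + 35379) = 1/(1353 + 35379) = 1/36732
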